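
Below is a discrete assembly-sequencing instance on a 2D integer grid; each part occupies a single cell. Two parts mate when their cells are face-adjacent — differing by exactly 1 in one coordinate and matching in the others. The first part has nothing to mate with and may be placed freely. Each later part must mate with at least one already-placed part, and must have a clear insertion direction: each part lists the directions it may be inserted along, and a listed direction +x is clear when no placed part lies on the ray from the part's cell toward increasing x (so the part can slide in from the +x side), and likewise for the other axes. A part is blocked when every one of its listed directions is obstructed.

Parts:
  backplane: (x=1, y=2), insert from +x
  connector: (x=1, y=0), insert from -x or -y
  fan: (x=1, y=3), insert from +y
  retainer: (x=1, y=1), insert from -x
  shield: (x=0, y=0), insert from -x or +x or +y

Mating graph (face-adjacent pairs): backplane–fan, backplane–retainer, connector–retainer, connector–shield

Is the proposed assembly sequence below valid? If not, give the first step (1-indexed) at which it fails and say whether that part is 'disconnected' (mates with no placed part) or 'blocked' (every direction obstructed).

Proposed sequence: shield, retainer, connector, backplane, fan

Invalid at step 2 (disconnected)

1. shield@(0, 0) [-x clear] — {shield}
2. retainer@(1, 1) — no placed neighbour ⇒ disconnected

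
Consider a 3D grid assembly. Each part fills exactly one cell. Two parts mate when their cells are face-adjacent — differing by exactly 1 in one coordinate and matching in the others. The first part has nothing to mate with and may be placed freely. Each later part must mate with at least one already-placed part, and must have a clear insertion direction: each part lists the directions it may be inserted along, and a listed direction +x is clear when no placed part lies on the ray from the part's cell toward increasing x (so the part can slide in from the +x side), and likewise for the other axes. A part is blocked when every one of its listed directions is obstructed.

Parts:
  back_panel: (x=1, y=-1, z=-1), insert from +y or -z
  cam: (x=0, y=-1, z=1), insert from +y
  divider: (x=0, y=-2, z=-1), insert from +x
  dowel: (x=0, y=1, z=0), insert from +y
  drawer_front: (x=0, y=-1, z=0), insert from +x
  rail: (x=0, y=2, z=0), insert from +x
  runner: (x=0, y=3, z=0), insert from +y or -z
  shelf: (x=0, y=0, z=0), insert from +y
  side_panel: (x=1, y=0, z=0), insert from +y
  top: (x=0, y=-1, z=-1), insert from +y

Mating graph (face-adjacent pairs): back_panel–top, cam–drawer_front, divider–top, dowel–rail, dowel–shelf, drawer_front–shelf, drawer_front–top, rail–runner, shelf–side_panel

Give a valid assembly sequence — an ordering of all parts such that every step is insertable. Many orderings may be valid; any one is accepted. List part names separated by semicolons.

side_panel; shelf; drawer_front; top; dowel; back_panel; rail; runner; cam; divider

1. side_panel@(1, 0, 0) [+y clear] — {side_panel}
2. shelf@(0, 0, 0) [+y clear] — {shelf, side_panel}
3. drawer_front@(0, -1, 0) [+x clear] — {drawer_front, shelf, side_panel}
4. top@(0, -1, -1) [+y clear] — {drawer_front, shelf, side_panel, top}
5. dowel@(0, 1, 0) [+y clear] — {dowel, drawer_front, shelf, side_panel, top}
6. back_panel@(1, -1, -1) [+y clear] — {back_panel, dowel, drawer_front, shelf, side_panel, top}
7. rail@(0, 2, 0) [+x clear] — {back_panel, dowel, drawer_front, rail, shelf, side_panel, top}
8. runner@(0, 3, 0) [+y clear] — {back_panel, dowel, drawer_front, rail, runner, shelf, side_panel, top}
9. cam@(0, -1, 1) [+y clear] — {back_panel, cam, dowel, drawer_front, rail, runner, shelf, side_panel, top}
10. divider@(0, -2, -1) [+x clear] — {back_panel, cam, divider, dowel, drawer_front, rail, runner, shelf, side_panel, top}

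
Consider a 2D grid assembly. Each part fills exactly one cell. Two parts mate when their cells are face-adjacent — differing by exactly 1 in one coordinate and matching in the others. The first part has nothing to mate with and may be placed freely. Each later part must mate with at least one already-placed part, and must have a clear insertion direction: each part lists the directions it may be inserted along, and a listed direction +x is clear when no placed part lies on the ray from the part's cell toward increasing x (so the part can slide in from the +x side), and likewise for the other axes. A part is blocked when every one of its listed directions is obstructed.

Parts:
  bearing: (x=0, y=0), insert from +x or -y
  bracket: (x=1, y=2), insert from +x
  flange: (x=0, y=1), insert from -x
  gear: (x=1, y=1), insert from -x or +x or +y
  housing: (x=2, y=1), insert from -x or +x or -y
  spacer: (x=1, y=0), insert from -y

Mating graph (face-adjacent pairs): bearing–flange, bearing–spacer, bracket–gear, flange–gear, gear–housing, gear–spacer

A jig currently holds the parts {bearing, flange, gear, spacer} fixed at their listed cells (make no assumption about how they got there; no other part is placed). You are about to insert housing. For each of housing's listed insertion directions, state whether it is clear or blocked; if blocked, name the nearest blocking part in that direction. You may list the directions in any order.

-x: nearest on ray is gear@(1, 1) ⇒ blocked
+x: ray from housing(2, 1) has no placed part ⇒ clear
-y: ray from housing(2, 1) has no placed part ⇒ clear

+x: clear; -x: blocked by gear; -y: clear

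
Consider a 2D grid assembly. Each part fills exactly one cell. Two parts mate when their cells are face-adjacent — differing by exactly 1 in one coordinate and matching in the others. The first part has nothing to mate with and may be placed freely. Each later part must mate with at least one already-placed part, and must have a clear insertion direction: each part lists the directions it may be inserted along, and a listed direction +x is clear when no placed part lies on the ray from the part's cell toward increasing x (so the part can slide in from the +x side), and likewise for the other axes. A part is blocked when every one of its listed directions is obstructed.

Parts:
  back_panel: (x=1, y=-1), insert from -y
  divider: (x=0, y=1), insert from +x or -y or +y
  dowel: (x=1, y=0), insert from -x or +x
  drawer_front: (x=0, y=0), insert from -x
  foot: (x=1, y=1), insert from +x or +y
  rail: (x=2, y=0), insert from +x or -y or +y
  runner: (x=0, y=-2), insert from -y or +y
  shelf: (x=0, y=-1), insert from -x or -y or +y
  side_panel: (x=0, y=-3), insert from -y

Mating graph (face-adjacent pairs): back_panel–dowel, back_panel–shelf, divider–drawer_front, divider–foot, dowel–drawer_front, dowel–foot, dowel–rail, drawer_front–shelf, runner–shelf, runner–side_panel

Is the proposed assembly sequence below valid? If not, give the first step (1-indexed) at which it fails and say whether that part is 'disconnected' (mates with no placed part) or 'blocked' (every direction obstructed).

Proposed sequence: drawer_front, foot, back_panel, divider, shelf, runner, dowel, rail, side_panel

Invalid at step 2 (disconnected)

1. drawer_front@(0, 0) [-x clear] — {drawer_front}
2. foot@(1, 1) — no placed neighbour ⇒ disconnected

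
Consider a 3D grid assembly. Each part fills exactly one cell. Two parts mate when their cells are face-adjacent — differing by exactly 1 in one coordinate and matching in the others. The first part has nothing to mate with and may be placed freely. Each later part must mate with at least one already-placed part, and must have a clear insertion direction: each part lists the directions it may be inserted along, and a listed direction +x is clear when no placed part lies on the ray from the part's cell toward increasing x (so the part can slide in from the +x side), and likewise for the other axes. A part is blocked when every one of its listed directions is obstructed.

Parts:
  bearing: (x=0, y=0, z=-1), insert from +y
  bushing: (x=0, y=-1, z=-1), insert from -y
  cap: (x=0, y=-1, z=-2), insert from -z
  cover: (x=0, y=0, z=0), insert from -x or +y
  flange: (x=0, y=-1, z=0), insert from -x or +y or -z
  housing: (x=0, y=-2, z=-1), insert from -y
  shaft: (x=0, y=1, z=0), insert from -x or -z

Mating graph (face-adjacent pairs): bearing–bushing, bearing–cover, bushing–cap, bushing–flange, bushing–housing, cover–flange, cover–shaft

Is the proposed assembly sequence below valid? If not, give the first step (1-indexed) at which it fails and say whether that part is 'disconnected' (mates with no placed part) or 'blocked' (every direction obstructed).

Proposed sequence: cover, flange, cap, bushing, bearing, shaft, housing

Invalid at step 3 (disconnected)

1. cover@(0, 0, 0) [-x clear] — {cover}
2. flange@(0, -1, 0) [-x clear] — {cover, flange}
3. cap@(0, -1, -2) — no placed neighbour ⇒ disconnected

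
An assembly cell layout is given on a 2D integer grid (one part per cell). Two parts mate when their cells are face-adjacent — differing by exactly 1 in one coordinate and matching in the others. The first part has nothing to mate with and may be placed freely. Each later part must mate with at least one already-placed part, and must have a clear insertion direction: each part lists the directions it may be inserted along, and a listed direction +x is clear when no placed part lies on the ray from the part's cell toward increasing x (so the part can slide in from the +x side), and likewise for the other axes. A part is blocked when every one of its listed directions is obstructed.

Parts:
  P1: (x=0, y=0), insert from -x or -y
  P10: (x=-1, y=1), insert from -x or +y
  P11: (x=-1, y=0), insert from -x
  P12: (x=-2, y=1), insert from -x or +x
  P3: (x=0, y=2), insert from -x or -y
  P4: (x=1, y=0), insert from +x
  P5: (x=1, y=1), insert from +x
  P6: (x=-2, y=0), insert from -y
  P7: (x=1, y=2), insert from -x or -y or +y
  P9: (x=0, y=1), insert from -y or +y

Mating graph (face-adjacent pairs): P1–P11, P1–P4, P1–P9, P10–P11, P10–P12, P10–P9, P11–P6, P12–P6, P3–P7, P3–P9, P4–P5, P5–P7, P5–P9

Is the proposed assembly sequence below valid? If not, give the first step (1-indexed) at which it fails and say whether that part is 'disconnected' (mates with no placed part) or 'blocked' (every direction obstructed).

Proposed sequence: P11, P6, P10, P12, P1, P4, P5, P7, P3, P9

Invalid at step 10 (blocked)

1. P11@(-1, 0) [-x clear] — {P11}
2. P6@(-2, 0) [-y clear] — {P11, P6}
3. P10@(-1, 1) [-x clear] — {P10, P11, P6}
4. P12@(-2, 1) [-x clear] — {P10, P11, P12, P6}
5. P1@(0, 0) [-y clear] — {P1, P10, P11, P12, P6}
6. P4@(1, 0) [+x clear] — {P1, P10, P11, P12, P4, P6}
7. P5@(1, 1) [+x clear] — {P1, P10, P11, P12, P4, P5, P6}
8. P7@(1, 2) [-x clear] — {P1, P10, P11, P12, P4, P5, P6, P7}
9. P3@(0, 2) [-x clear] — {P1, P10, P11, P12, P3, P4, P5, P6, P7}
10. P9@(0, 1) — -y/+y all obstructed ⇒ blocked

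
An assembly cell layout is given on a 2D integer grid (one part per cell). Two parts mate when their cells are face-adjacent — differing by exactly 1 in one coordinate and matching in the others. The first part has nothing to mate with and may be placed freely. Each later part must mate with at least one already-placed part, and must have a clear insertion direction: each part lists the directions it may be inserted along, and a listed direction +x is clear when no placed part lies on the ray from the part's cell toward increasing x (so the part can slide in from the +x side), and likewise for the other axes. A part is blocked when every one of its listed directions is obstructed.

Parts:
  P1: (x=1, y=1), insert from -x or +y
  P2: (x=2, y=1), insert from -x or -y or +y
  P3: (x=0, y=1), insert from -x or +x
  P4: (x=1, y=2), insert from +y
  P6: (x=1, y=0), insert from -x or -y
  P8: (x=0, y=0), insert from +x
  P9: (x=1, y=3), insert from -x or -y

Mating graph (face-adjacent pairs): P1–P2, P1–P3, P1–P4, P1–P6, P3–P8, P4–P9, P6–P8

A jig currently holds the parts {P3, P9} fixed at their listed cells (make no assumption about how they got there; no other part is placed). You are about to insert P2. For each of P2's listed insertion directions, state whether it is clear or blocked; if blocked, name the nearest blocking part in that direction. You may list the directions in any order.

+y: clear; -x: blocked by P3; -y: clear

-x: nearest on ray is P3@(0, 1) ⇒ blocked
-y: ray from P2(2, 1) has no placed part ⇒ clear
+y: ray from P2(2, 1) has no placed part ⇒ clear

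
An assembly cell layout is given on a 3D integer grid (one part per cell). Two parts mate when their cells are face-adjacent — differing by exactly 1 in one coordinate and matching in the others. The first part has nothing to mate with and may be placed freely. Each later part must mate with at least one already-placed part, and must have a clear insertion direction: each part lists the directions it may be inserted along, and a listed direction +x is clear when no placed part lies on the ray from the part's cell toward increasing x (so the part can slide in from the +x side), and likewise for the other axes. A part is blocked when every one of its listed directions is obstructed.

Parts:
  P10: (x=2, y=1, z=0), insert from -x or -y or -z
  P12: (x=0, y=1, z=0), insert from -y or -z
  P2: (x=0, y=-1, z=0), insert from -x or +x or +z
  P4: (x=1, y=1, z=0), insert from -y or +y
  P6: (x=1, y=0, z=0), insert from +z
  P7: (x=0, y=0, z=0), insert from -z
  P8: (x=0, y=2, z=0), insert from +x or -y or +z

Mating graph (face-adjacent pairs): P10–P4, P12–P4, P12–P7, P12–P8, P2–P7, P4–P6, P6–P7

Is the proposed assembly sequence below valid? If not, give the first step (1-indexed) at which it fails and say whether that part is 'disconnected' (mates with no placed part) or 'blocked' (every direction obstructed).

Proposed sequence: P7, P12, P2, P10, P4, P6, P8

1. P7@(0, 0, 0) [-z clear] — {P7}
2. P12@(0, 1, 0) [-z clear] — {P12, P7}
3. P2@(0, -1, 0) [-x clear] — {P12, P2, P7}
4. P10@(2, 1, 0) — no placed neighbour ⇒ disconnected

Invalid at step 4 (disconnected)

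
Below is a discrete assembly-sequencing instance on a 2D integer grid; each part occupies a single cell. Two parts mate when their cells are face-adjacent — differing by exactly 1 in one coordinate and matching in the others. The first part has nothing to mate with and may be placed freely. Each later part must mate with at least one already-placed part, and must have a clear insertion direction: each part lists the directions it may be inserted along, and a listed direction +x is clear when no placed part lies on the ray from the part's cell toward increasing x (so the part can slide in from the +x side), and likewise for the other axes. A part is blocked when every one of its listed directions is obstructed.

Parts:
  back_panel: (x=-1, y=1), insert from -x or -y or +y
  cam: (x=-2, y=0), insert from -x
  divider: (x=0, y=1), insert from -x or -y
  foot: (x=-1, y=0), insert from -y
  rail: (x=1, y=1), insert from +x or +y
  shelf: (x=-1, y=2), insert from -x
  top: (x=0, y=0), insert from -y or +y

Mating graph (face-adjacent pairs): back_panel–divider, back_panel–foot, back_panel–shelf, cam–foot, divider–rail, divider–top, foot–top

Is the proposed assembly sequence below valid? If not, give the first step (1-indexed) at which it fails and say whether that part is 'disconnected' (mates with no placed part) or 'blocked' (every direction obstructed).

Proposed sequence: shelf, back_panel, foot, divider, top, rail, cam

1. shelf@(-1, 2) [-x clear] — {shelf}
2. back_panel@(-1, 1) [-x clear] — {back_panel, shelf}
3. foot@(-1, 0) [-y clear] — {back_panel, foot, shelf}
4. divider@(0, 1) [-y clear] — {back_panel, divider, foot, shelf}
5. top@(0, 0) [-y clear] — {back_panel, divider, foot, shelf, top}
6. rail@(1, 1) [+x clear] — {back_panel, divider, foot, rail, shelf, top}
7. cam@(-2, 0) [-x clear] — {back_panel, cam, divider, foot, rail, shelf, top}

Valid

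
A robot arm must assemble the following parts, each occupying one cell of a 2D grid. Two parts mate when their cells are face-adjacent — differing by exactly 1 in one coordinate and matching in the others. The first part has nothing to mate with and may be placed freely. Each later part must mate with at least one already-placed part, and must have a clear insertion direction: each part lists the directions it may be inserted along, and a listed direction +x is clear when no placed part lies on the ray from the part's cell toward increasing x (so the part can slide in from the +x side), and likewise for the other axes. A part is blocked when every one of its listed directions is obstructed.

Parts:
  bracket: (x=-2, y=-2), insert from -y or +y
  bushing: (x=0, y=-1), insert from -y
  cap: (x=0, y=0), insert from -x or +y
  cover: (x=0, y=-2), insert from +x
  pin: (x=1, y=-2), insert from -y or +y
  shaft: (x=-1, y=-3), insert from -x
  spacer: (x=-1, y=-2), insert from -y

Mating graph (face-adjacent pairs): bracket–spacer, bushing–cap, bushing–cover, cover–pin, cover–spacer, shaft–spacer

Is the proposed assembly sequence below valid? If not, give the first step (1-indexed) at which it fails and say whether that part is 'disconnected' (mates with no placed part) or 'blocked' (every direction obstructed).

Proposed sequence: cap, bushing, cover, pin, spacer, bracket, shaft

Valid

1. cap@(0, 0) [-x clear] — {cap}
2. bushing@(0, -1) [-y clear] — {bushing, cap}
3. cover@(0, -2) [+x clear] — {bushing, cap, cover}
4. pin@(1, -2) [-y clear] — {bushing, cap, cover, pin}
5. spacer@(-1, -2) [-y clear] — {bushing, cap, cover, pin, spacer}
6. bracket@(-2, -2) [-y clear] — {bracket, bushing, cap, cover, pin, spacer}
7. shaft@(-1, -3) [-x clear] — {bracket, bushing, cap, cover, pin, shaft, spacer}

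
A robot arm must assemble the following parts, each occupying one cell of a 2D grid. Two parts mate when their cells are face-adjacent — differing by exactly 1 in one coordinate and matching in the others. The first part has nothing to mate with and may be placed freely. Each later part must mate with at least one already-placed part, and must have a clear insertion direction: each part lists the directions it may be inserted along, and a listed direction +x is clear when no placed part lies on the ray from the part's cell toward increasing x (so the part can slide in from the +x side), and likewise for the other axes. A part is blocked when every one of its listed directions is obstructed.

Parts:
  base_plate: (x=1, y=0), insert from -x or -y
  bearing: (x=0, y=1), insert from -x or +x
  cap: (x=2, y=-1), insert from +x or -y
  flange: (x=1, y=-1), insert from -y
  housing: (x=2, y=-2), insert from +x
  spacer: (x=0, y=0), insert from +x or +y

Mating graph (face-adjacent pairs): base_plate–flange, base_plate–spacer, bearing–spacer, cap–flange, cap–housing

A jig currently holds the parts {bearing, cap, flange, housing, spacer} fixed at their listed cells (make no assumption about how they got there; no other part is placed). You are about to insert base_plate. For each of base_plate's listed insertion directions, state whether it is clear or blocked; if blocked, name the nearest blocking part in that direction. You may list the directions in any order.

-x: blocked by spacer; -y: blocked by flange

-x: nearest on ray is spacer@(0, 0) ⇒ blocked
-y: nearest on ray is flange@(1, -1) ⇒ blocked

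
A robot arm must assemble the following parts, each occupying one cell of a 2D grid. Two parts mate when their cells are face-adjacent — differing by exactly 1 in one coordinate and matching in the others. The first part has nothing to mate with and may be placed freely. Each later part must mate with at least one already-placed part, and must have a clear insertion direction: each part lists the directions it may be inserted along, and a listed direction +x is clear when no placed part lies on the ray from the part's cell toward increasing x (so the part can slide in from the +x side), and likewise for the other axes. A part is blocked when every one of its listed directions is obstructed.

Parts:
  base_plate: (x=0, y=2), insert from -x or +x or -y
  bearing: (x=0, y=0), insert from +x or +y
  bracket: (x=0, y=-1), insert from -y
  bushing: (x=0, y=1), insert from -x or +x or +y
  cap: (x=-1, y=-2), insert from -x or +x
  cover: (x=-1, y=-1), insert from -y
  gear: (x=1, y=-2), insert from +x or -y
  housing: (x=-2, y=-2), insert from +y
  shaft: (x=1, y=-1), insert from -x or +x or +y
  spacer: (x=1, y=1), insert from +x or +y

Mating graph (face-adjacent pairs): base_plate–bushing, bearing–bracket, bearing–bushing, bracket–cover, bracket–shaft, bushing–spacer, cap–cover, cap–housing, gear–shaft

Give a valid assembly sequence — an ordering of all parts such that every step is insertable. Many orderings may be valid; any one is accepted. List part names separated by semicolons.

1. cover@(-1, -1) [-y clear] — {cover}
2. bracket@(0, -1) [-y clear] — {bracket, cover}
3. bearing@(0, 0) [+x clear] — {bearing, bracket, cover}
4. bushing@(0, 1) [-x clear] — {bearing, bracket, bushing, cover}
5. base_plate@(0, 2) [-x clear] — {base_plate, bearing, bracket, bushing, cover}
6. cap@(-1, -2) [-x clear] — {base_plate, bearing, bracket, bushing, cap, cover}
7. housing@(-2, -2) [+y clear] — {base_plate, bearing, bracket, bushing, cap, cover, housing}
8. spacer@(1, 1) [+x clear] — {base_plate, bearing, bracket, bushing, cap, cover, housing, spacer}
9. shaft@(1, -1) [+x clear] — {base_plate, bearing, bracket, bushing, cap, cover, housing, shaft, spacer}
10. gear@(1, -2) [+x clear] — {base_plate, bearing, bracket, bushing, cap, cover, gear, housing, shaft, spacer}

cover; bracket; bearing; bushing; base_plate; cap; housing; spacer; shaft; gear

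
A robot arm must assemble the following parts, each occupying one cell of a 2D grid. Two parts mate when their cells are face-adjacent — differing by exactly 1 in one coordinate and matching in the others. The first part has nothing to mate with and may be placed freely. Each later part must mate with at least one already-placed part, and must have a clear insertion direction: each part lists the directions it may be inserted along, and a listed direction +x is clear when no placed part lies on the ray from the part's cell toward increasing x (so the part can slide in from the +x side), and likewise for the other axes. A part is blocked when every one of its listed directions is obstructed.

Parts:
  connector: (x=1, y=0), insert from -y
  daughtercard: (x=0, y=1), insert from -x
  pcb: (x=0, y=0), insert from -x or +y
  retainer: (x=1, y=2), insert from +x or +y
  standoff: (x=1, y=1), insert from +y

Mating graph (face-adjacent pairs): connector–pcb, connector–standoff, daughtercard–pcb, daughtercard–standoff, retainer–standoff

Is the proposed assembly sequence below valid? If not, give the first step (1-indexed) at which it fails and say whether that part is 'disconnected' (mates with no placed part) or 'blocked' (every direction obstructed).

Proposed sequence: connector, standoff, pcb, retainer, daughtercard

1. connector@(1, 0) [-y clear] — {connector}
2. standoff@(1, 1) [+y clear] — {connector, standoff}
3. pcb@(0, 0) [-x clear] — {connector, pcb, standoff}
4. retainer@(1, 2) [+x clear] — {connector, pcb, retainer, standoff}
5. daughtercard@(0, 1) [-x clear] — {connector, daughtercard, pcb, retainer, standoff}

Valid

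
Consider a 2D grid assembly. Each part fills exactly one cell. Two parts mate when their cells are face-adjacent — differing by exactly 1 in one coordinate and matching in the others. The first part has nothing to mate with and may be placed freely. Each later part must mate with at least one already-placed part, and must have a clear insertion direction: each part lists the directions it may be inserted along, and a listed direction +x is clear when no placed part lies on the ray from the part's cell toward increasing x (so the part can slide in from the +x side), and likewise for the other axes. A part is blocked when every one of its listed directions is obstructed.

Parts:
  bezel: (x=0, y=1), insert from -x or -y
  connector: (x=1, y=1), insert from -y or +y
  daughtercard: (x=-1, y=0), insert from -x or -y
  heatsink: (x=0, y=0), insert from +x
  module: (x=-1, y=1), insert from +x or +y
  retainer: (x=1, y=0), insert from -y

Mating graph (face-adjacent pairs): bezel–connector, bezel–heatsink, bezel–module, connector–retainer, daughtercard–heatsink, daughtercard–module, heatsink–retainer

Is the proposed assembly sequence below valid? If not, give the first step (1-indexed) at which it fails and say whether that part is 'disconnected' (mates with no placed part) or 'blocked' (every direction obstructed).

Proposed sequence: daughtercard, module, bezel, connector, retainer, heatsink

1. daughtercard@(-1, 0) [-x clear] — {daughtercard}
2. module@(-1, 1) [+x clear] — {daughtercard, module}
3. bezel@(0, 1) [-y clear] — {bezel, daughtercard, module}
4. connector@(1, 1) [-y clear] — {bezel, connector, daughtercard, module}
5. retainer@(1, 0) [-y clear] — {bezel, connector, daughtercard, module, retainer}
6. heatsink@(0, 0) — +x all obstructed ⇒ blocked

Invalid at step 6 (blocked)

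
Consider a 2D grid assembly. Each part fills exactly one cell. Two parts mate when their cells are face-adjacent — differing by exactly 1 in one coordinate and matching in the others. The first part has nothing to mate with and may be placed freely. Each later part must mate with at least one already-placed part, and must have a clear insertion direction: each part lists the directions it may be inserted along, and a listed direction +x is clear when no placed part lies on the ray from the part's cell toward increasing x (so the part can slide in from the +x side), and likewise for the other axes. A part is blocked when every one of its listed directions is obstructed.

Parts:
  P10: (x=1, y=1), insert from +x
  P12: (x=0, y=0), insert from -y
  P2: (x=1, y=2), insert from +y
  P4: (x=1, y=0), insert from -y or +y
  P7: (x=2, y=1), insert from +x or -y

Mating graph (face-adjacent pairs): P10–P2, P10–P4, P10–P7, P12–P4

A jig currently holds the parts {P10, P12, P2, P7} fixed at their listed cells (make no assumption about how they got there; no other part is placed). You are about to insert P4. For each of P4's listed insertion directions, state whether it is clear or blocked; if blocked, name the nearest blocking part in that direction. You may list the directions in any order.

-y: ray from P4(1, 0) has no placed part ⇒ clear
+y: nearest on ray is P10@(1, 1) ⇒ blocked

+y: blocked by P10; -y: clear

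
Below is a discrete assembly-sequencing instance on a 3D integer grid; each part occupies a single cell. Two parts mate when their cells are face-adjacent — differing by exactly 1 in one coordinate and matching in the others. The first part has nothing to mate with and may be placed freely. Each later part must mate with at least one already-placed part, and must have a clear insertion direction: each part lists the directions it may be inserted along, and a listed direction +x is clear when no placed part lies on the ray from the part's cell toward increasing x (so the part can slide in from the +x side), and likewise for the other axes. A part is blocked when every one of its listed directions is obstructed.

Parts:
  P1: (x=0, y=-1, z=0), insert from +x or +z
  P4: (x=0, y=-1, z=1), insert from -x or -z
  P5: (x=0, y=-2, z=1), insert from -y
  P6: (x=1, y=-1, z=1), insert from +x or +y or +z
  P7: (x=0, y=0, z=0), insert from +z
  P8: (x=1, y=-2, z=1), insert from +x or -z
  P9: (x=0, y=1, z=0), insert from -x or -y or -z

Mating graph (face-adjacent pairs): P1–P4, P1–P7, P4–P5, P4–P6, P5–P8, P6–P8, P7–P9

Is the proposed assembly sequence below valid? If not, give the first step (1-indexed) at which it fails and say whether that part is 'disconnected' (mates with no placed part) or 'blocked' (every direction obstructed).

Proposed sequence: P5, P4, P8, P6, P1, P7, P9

1. P5@(0, -2, 1) [-y clear] — {P5}
2. P4@(0, -1, 1) [-x clear] — {P4, P5}
3. P8@(1, -2, 1) [+x clear] — {P4, P5, P8}
4. P6@(1, -1, 1) [+x clear] — {P4, P5, P6, P8}
5. P1@(0, -1, 0) [+x clear] — {P1, P4, P5, P6, P8}
6. P7@(0, 0, 0) [+z clear] — {P1, P4, P5, P6, P7, P8}
7. P9@(0, 1, 0) [-x clear] — {P1, P4, P5, P6, P7, P8, P9}

Valid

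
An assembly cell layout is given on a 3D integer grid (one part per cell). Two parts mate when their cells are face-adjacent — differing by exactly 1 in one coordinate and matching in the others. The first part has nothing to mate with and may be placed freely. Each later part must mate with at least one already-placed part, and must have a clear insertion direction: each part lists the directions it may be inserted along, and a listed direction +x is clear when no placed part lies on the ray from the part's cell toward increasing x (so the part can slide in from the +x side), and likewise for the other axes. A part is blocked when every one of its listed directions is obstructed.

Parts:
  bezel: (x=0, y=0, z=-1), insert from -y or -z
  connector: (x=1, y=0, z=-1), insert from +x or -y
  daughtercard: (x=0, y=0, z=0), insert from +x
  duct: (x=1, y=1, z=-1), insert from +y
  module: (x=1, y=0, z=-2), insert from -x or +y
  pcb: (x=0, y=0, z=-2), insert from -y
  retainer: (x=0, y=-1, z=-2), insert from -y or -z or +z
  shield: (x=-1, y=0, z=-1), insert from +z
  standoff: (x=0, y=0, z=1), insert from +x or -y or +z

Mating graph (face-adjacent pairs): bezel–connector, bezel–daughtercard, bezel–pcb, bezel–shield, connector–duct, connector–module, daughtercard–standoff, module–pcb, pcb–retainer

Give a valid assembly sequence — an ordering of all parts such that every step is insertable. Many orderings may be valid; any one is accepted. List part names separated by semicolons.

1. duct@(1, 1, -1) [+y clear] — {duct}
2. connector@(1, 0, -1) [+x clear] — {connector, duct}
3. module@(1, 0, -2) [-x clear] — {connector, duct, module}
4. pcb@(0, 0, -2) [-y clear] — {connector, duct, module, pcb}
5. retainer@(0, -1, -2) [-y clear] — {connector, duct, module, pcb, retainer}
6. bezel@(0, 0, -1) [-y clear] — {bezel, connector, duct, module, pcb, retainer}
7. shield@(-1, 0, -1) [+z clear] — {bezel, connector, duct, module, pcb, retainer, shield}
8. daughtercard@(0, 0, 0) [+x clear] — {bezel, connector, daughtercard, duct, module, pcb, retainer, shield}
9. standoff@(0, 0, 1) [+x clear] — {bezel, connector, daughtercard, duct, module, pcb, retainer, shield, standoff}

duct; connector; module; pcb; retainer; bezel; shield; daughtercard; standoff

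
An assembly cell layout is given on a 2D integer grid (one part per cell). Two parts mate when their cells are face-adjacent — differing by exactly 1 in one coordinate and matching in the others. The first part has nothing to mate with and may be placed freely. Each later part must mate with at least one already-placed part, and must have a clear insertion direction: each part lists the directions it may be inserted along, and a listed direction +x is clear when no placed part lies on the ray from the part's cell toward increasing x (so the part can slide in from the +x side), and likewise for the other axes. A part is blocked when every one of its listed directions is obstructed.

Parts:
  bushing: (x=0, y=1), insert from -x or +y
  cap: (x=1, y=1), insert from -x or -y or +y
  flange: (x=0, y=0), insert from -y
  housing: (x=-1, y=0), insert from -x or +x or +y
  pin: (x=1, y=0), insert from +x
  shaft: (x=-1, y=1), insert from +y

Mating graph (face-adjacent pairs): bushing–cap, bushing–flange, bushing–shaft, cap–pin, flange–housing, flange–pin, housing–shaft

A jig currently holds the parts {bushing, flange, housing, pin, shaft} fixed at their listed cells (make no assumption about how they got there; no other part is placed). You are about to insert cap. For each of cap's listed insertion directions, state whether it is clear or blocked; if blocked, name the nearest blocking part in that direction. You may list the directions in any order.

-x: nearest on ray is bushing@(0, 1) ⇒ blocked
-y: nearest on ray is pin@(1, 0) ⇒ blocked
+y: ray from cap(1, 1) has no placed part ⇒ clear

+y: clear; -x: blocked by bushing; -y: blocked by pin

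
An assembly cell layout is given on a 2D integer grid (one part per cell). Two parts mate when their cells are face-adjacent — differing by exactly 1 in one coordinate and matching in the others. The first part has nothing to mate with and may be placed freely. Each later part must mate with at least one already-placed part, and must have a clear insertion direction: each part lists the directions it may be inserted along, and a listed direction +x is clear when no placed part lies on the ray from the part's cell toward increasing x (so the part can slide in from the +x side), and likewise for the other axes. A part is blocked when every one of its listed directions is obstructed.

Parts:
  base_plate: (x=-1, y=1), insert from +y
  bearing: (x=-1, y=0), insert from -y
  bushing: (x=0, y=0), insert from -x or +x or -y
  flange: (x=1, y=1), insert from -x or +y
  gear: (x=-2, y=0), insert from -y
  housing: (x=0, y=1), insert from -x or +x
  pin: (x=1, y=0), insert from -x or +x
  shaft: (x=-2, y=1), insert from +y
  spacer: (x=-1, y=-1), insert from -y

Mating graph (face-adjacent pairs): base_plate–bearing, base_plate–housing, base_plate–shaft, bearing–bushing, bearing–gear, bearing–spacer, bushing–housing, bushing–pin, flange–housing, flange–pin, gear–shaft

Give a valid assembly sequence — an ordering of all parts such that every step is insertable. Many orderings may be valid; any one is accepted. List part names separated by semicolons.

1. gear@(-2, 0) [-y clear] — {gear}
2. bearing@(-1, 0) [-y clear] — {bearing, gear}
3. spacer@(-1, -1) [-y clear] — {bearing, gear, spacer}
4. bushing@(0, 0) [+x clear] — {bearing, bushing, gear, spacer}
5. pin@(1, 0) [+x clear] — {bearing, bushing, gear, pin, spacer}
6. flange@(1, 1) [-x clear] — {bearing, bushing, flange, gear, pin, spacer}
7. housing@(0, 1) [-x clear] — {bearing, bushing, flange, gear, housing, pin, spacer}
8. shaft@(-2, 1) [+y clear] — {bearing, bushing, flange, gear, housing, pin, shaft, spacer}
9. base_plate@(-1, 1) [+y clear] — {base_plate, bearing, bushing, flange, gear, housing, pin, shaft, spacer}

gear; bearing; spacer; bushing; pin; flange; housing; shaft; base_plate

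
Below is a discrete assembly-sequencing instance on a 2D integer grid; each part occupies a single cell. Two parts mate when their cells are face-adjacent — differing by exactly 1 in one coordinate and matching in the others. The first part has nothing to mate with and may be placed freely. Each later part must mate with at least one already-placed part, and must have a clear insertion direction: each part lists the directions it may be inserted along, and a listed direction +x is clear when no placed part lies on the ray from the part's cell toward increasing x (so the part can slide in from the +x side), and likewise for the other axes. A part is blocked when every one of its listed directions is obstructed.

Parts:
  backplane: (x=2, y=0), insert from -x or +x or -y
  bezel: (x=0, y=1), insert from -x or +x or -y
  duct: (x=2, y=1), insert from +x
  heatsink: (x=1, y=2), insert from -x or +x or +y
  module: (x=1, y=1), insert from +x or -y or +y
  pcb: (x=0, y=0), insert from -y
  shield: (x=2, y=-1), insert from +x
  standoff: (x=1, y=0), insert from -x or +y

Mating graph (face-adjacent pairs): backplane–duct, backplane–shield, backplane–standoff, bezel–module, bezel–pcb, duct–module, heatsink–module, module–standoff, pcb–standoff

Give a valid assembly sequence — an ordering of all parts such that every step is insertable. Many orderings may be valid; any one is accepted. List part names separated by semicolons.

standoff; pcb; module; bezel; duct; heatsink; backplane; shield

1. standoff@(1, 0) [-x clear] — {standoff}
2. pcb@(0, 0) [-y clear] — {pcb, standoff}
3. module@(1, 1) [+x clear] — {module, pcb, standoff}
4. bezel@(0, 1) [-x clear] — {bezel, module, pcb, standoff}
5. duct@(2, 1) [+x clear] — {bezel, duct, module, pcb, standoff}
6. heatsink@(1, 2) [-x clear] — {bezel, duct, heatsink, module, pcb, standoff}
7. backplane@(2, 0) [+x clear] — {backplane, bezel, duct, heatsink, module, pcb, standoff}
8. shield@(2, -1) [+x clear] — {backplane, bezel, duct, heatsink, module, pcb, shield, standoff}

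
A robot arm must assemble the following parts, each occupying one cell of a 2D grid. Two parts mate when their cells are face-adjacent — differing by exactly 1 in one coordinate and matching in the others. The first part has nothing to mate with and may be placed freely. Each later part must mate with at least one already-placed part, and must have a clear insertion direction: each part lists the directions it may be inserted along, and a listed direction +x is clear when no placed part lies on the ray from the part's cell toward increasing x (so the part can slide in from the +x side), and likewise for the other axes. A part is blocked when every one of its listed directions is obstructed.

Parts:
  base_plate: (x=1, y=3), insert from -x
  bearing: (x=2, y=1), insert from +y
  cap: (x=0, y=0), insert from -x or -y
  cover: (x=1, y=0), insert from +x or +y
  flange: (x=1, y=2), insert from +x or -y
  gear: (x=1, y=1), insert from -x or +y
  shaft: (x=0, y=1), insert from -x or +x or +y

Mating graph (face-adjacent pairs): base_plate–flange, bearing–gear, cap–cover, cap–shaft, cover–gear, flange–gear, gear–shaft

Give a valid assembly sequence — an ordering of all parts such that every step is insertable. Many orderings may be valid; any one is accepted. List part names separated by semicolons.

1. shaft@(0, 1) [-x clear] — {shaft}
2. cap@(0, 0) [-x clear] — {cap, shaft}
3. gear@(1, 1) [+y clear] — {cap, gear, shaft}
4. flange@(1, 2) [+x clear] — {cap, flange, gear, shaft}
5. bearing@(2, 1) [+y clear] — {bearing, cap, flange, gear, shaft}
6. base_plate@(1, 3) [-x clear] — {base_plate, bearing, cap, flange, gear, shaft}
7. cover@(1, 0) [+x clear] — {base_plate, bearing, cap, cover, flange, gear, shaft}

shaft; cap; gear; flange; bearing; base_plate; cover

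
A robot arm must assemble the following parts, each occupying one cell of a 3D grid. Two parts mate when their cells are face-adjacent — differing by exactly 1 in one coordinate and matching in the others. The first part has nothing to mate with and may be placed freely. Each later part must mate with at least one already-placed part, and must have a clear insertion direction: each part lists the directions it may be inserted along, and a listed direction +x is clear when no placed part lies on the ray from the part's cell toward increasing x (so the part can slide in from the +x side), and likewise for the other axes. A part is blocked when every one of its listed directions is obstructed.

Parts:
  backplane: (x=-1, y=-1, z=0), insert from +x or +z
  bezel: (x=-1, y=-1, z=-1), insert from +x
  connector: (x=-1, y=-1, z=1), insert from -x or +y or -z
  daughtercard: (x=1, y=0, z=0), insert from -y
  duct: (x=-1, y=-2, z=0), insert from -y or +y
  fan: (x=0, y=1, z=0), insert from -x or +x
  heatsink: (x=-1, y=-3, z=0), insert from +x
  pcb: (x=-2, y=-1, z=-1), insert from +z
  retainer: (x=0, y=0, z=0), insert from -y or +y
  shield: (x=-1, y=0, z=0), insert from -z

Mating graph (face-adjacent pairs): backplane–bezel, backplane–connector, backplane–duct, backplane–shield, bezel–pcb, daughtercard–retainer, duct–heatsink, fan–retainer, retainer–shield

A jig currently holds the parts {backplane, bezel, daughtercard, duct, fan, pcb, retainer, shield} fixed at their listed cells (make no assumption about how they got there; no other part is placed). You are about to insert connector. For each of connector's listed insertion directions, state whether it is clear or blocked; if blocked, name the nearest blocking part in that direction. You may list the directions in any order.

-x: ray from connector(-1, -1, 1) has no placed part ⇒ clear
+y: ray from connector(-1, -1, 1) has no placed part ⇒ clear
-z: nearest on ray is backplane@(-1, -1, 0) ⇒ blocked

+y: clear; -x: clear; -z: blocked by backplane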